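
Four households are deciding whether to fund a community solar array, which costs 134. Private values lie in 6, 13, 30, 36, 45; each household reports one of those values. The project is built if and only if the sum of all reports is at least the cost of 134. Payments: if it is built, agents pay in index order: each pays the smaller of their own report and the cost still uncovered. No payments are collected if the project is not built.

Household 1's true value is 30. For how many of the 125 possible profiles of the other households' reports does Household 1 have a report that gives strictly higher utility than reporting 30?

4

Others report (36, 45, 45): truth gives 0; report 13 gives 17 > 0. Violating.
Others report (45, 36, 45): truth gives 0; report 13 gives 17 > 0. Violating.
Others report (45, 45, 36): truth gives 0; report 13 gives 17 > 0. Violating.
Others report (45, 45, 45): truth gives 0; report 6 gives 24 > 0. Violating.
Others report (6, 6, 6): truth gives 0; no alternative beats it.
Others report (6, 6, 13): truth gives 0; no alternative beats it.
(Checking all 125 profiles: 4 have a profitable deviation, 121 do not.)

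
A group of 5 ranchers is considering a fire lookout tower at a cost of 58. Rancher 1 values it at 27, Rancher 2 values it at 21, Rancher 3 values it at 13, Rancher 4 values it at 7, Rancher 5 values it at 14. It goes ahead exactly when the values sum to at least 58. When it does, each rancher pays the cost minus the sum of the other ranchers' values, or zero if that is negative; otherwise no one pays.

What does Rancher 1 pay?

Total value 82 ≥ cost 58, so the project is built.
The other ranchers' values sum to 55.
Cost minus that sum is 58 - 55 = 3.

3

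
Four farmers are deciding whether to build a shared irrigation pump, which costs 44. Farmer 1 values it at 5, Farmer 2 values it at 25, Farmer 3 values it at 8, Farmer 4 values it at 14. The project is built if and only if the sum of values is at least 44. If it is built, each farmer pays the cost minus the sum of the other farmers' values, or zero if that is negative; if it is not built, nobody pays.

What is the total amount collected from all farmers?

Total value 52 ≥ cost 44, so it is built.
Farmer 1: others sum to 47; max(0, 44 - 47) = 0.
Farmer 2: others sum to 27; max(0, 44 - 27) = 17.
Farmer 3: others sum to 44; max(0, 44 - 44) = 0.
Farmer 4: others sum to 38; max(0, 44 - 38) = 6.
Total collected = 0 + 17 + 0 + 6 = 23.

23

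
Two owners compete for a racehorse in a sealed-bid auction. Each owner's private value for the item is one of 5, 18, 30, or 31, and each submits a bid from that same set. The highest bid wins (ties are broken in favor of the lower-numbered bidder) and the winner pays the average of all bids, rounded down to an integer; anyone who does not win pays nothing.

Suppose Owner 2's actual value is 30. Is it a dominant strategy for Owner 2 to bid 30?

Consider the case where Owner 1 bids 5.
Truthful bid 30: wins, pays 17, utility 30 - 17 = 13.
Bid 18 instead: wins, pays 11, utility 30 - 11 = 19.
Since 19 > 13, bidding 18 is strictly better here, so truthful bidding is not dominant.

No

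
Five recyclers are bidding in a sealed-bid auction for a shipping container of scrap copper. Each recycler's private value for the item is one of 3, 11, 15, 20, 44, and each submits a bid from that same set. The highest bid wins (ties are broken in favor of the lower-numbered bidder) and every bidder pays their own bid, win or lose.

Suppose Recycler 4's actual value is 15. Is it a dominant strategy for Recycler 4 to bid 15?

Consider the case where Recycler 1 bids 3, Recycler 2 bids 3, Recycler 3 bids 3 and Recycler 5 bids 3.
Truthful bid 15: wins, pays 15, utility 15 - 15 = 0.
Bid 11 instead: wins, pays 11, utility 15 - 11 = 4.
Since 4 > 0, bidding 11 is strictly better here, so truthful bidding is not dominant.

No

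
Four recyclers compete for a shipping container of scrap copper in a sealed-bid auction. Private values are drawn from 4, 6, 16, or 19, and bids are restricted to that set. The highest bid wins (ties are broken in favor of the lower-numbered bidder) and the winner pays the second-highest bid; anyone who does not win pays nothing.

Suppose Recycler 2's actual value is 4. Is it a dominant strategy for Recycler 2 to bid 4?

Yes

Check each profile of the others' bids and compare truth against every alternative bid.
Others bid (4, 4, 6): truth gives 0, best alternative gives -2.
Others bid (4, 6, 4): truth gives 0, best alternative gives -2.
Others bid (4, 6, 6): truth gives 0, best alternative gives -2.
Others bid (4, 4, 4): truth gives 0, best alternative gives 0.
Others bid (4, 4, 16): truth gives 0, best alternative gives 0.
Others bid (4, 4, 19): truth gives 0, best alternative gives 0.
(Remaining 58 profiles checked similarly; truth is weakly best in each.)
In every case the truthful bid is at least as good as any alternative, so it is a dominant strategy.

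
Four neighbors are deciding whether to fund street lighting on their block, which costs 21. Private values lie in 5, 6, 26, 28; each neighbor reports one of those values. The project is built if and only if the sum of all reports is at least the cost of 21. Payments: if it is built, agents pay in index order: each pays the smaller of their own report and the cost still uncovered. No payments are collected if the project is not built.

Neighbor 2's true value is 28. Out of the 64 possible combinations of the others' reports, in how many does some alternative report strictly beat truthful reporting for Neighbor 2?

32

Others report (5, 5, 5): truth gives 12; report 6 gives 22 > 12. Violating.
Others report (5, 5, 6): truth gives 12; report 5 gives 23 > 12. Violating.
Others report (5, 5, 26): truth gives 12; report 5 gives 23 > 12. Violating.
Others report (5, 5, 28): truth gives 12; report 5 gives 23 > 12. Violating.
Others report (26, 5, 5): truth gives 28; no alternative beats it.
Others report (26, 5, 6): truth gives 28; no alternative beats it.
(Checking all 64 profiles: 32 have a profitable deviation, 32 do not.)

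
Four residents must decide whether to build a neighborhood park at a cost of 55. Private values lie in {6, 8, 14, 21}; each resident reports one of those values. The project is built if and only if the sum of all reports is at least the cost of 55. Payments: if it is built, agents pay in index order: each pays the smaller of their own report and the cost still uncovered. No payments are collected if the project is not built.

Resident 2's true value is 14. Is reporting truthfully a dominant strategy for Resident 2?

No

Consider the case where Resident 1 reports 6, Resident 3 reports 21 and Resident 4 reports 21.
Truthful report 14: project built, pays 14, utility 14 - 14 = 0.
Report 8 instead: project built, pays 8, utility 14 - 8 = 6.
Since 6 > 0, reporting 8 is strictly better here, so truthful reporting is not dominant.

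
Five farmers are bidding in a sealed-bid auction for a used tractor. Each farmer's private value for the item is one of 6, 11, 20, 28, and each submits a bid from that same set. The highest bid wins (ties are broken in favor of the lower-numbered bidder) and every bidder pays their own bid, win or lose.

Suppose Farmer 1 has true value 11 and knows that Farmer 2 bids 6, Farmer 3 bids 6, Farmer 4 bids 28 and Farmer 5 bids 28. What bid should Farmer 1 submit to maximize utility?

6

Bid 6: loses but pays 6, utility -6.
Bid 11: loses but pays 11, utility -11.
Bid 20: loses but pays 20, utility -20.
Bid 28: wins, pays 28, utility 11 - 28 = -17.
The best choice is 6 with utility -6.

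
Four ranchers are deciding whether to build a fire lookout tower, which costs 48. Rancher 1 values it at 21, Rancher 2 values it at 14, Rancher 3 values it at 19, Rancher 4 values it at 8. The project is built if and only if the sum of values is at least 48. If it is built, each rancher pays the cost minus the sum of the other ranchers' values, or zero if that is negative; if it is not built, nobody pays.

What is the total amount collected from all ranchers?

Total value 62 ≥ cost 48, so it is built.
Rancher 1: others sum to 41; max(0, 48 - 41) = 7.
Rancher 2: others sum to 48; max(0, 48 - 48) = 0.
Rancher 3: others sum to 43; max(0, 48 - 43) = 5.
Rancher 4: others sum to 54; max(0, 48 - 54) = 0.
Total collected = 7 + 0 + 5 + 0 = 12.

12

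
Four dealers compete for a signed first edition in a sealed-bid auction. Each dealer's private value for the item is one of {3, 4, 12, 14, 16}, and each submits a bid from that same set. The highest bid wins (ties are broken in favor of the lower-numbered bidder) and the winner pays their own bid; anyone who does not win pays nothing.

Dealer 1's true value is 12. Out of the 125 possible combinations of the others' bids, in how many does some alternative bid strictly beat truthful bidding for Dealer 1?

Others bid (3, 3, 3): truth gives 0; bid 3 gives 9 > 0. Violating.
Others bid (3, 3, 4): truth gives 0; bid 4 gives 8 > 0. Violating.
Others bid (3, 4, 3): truth gives 0; bid 4 gives 8 > 0. Violating.
Others bid (3, 4, 4): truth gives 0; bid 4 gives 8 > 0. Violating.
Others bid (3, 3, 12): truth gives 0; no alternative beats it.
Others bid (3, 3, 14): truth gives 0; no alternative beats it.
(Checking all 125 profiles: 8 have a profitable deviation, 117 do not.)

8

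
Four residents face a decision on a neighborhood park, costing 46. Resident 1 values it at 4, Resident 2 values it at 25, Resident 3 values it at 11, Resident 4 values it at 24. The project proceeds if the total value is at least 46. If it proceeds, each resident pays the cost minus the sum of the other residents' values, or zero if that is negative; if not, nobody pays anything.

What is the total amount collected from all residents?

13

Total value 64 ≥ cost 46, so it is built.
Resident 1: others sum to 60; max(0, 46 - 60) = 0.
Resident 2: others sum to 39; max(0, 46 - 39) = 7.
Resident 3: others sum to 53; max(0, 46 - 53) = 0.
Resident 4: others sum to 40; max(0, 46 - 40) = 6.
Total collected = 0 + 7 + 0 + 6 = 13.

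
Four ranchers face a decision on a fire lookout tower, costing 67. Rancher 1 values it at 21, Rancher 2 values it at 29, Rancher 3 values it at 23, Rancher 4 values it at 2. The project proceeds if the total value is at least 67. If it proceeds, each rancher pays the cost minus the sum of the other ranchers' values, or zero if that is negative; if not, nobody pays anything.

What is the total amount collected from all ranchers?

49

Total value 75 ≥ cost 67, so it is built.
Rancher 1: others sum to 54; max(0, 67 - 54) = 13.
Rancher 2: others sum to 46; max(0, 67 - 46) = 21.
Rancher 3: others sum to 52; max(0, 67 - 52) = 15.
Rancher 4: others sum to 73; max(0, 67 - 73) = 0.
Total collected = 13 + 21 + 15 + 0 = 49.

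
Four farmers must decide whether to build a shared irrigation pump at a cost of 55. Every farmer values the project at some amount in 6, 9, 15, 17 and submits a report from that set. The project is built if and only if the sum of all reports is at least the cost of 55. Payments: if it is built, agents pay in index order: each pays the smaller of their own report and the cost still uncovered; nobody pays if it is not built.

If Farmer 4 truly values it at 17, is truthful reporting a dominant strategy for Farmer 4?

Yes

Check each profile of the others' reports and compare truth against every alternative report.
Others report (9, 15, 15): truth gives 1, best alternative gives 0.
Others report (15, 9, 15): truth gives 1, best alternative gives 0.
Others report (15, 15, 9): truth gives 1, best alternative gives 0.
Others report (17, 17, 17): truth gives 13, best alternative gives 13.
Others report (15, 17, 17): truth gives 11, best alternative gives 11.
Others report (17, 15, 17): truth gives 11, best alternative gives 11.
(Remaining 58 profiles checked similarly; truth is weakly best in each.)
In every case the truthful report is at least as good as any alternative, so it is a dominant strategy.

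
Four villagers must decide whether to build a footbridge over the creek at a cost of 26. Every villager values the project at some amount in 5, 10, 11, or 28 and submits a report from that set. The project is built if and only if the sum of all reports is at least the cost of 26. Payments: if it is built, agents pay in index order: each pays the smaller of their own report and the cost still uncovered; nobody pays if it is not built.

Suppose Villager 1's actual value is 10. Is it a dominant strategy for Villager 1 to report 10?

No

Consider the case where Villager 2 reports 5, Villager 3 reports 5 and Villager 4 reports 11.
Truthful report 10: project built, pays 10, utility 10 - 10 = 0.
Report 5 instead: project built, pays 5, utility 10 - 5 = 5.
Since 5 > 0, reporting 5 is strictly better here, so truthful reporting is not dominant.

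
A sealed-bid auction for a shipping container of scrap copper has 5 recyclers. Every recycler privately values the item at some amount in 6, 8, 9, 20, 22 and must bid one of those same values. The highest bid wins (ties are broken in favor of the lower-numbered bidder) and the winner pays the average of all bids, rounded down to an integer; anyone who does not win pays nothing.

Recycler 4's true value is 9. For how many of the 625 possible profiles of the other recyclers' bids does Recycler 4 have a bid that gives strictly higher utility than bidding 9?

Others bid (6, 6, 6, 8): truth gives 2; bid 8 gives 3 > 2. Violating.
Others bid (6, 6, 6, 6): truth gives 3; no alternative beats it.
Others bid (6, 6, 6, 9): truth gives 2; no alternative beats it.
(Checking all 625 profiles: 1 has a profitable deviation, 624 do not.)

1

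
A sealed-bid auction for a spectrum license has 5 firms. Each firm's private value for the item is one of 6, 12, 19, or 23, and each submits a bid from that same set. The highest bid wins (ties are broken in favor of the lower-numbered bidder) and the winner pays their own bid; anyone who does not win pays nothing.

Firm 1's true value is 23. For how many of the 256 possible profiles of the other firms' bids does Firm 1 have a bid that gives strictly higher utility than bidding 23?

Others bid (6, 6, 6, 6): truth gives 0; bid 6 gives 17 > 0. Violating.
Others bid (6, 6, 6, 12): truth gives 0; bid 12 gives 11 > 0. Violating.
Others bid (6, 6, 6, 19): truth gives 0; bid 19 gives 4 > 0. Violating.
Others bid (6, 6, 12, 6): truth gives 0; bid 12 gives 11 > 0. Violating.
Others bid (6, 6, 6, 23): truth gives 0; no alternative beats it.
Others bid (6, 6, 12, 23): truth gives 0; no alternative beats it.
(Checking all 256 profiles: 81 have a profitable deviation, 175 do not.)

81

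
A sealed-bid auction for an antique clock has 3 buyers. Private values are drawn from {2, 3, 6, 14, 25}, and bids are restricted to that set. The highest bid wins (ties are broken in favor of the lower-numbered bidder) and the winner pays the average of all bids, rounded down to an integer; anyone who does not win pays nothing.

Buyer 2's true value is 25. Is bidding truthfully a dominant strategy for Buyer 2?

No

Consider the case where Buyer 1 bids 2 and Buyer 3 bids 2.
Truthful bid 25: wins, pays 9, utility 25 - 9 = 16.
Bid 3 instead: wins, pays 2, utility 25 - 2 = 23.
Since 23 > 16, bidding 3 is strictly better here, so truthful bidding is not dominant.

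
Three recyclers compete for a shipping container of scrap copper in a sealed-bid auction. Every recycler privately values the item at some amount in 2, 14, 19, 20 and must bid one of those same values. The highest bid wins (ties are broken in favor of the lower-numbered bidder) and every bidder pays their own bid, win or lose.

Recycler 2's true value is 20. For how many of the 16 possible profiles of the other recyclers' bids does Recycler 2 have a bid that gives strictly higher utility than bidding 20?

Others bid (2, 2): truth gives 0; bid 14 gives 6 > 0. Violating.
Others bid (2, 14): truth gives 0; bid 14 gives 6 > 0. Violating.
Others bid (2, 19): truth gives 0; bid 19 gives 1 > 0. Violating.
Others bid (14, 2): truth gives 0; bid 19 gives 1 > 0. Violating.
Others bid (2, 20): truth gives 0; no alternative beats it.
Others bid (14, 20): truth gives 0; no alternative beats it.
(Checking all 16 profiles: 10 have a profitable deviation, 6 do not.)

10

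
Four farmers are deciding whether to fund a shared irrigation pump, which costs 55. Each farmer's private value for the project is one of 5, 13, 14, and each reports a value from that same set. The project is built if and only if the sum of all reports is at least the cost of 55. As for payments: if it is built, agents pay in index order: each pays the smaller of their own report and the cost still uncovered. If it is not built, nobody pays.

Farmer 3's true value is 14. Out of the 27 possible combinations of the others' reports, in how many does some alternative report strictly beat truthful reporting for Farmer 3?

1

Others report (14, 14, 14): truth gives 0; report 13 gives 1 > 0. Violating.
Others report (5, 5, 5): truth gives 0; no alternative beats it.
Others report (5, 5, 13): truth gives 0; no alternative beats it.
(Checking all 27 profiles: 1 has a profitable deviation, 26 do not.)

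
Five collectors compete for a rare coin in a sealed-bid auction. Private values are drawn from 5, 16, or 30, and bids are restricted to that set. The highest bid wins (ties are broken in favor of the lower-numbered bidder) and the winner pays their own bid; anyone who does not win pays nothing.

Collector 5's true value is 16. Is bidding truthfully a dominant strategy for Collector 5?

Yes

Check each profile of the others' bids and compare truth against every alternative bid.
Others bid (5, 5, 5, 5): truth gives 0, best alternative gives 0.
Others bid (5, 5, 5, 16): truth gives 0, best alternative gives 0.
Others bid (5, 5, 5, 30): truth gives 0, best alternative gives 0.
Others bid (5, 5, 16, 5): truth gives 0, best alternative gives 0.
Others bid (5, 5, 16, 16): truth gives 0, best alternative gives 0.
Others bid (5, 5, 16, 30): truth gives 0, best alternative gives 0.
(Remaining 75 profiles checked similarly; truth is weakly best in each.)
In every case the truthful bid is at least as good as any alternative, so it is a dominant strategy.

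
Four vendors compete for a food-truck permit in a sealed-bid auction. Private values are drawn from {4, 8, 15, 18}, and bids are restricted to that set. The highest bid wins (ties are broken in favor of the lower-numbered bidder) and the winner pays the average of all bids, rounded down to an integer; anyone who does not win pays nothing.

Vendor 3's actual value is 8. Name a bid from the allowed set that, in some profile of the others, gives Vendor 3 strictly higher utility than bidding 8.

15

Suppose Vendor 1 bids 4, Vendor 2 bids 8 and Vendor 4 bids 4.
Bid 8: loses, pays 0, utility 0.
Bid 15: wins, pays 7, utility 8 - 7 = 1.
So bidding 15 beats truth here (1 > 0).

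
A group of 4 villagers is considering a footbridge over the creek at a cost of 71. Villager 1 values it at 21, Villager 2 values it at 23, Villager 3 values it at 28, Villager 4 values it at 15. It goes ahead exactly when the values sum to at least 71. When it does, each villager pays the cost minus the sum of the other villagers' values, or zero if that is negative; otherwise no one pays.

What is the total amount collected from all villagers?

Total value 87 ≥ cost 71, so it is built.
Villager 1: others sum to 66; max(0, 71 - 66) = 5.
Villager 2: others sum to 64; max(0, 71 - 64) = 7.
Villager 3: others sum to 59; max(0, 71 - 59) = 12.
Villager 4: others sum to 72; max(0, 71 - 72) = 0.
Total collected = 5 + 7 + 12 + 0 = 24.

24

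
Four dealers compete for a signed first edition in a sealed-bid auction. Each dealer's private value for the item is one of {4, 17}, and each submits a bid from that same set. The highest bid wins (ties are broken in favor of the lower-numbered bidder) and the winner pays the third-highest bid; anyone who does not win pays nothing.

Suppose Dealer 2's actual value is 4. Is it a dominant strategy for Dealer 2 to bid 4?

Yes

Check each profile of the others' bids and compare truth against every alternative bid.
Others bid (4, 17, 17): truth gives 0, best alternative gives -13.
Others bid (4, 4, 4): truth gives 0, best alternative gives 0.
Others bid (4, 4, 17): truth gives 0, best alternative gives 0.
Others bid (4, 17, 4): truth gives 0, best alternative gives 0.
Others bid (17, 4, 4): truth gives 0, best alternative gives 0.
Others bid (17, 4, 17): truth gives 0, best alternative gives 0.
(Remaining 2 profiles checked similarly; truth is weakly best in each.)
In every case the truthful bid is at least as good as any alternative, so it is a dominant strategy.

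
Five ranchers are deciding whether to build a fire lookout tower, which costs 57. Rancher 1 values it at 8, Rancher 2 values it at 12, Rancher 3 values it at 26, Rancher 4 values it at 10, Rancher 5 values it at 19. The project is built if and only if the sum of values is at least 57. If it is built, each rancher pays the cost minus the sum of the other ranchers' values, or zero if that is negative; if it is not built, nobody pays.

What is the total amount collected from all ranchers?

9

Total value 75 ≥ cost 57, so it is built.
Rancher 1: others sum to 67; max(0, 57 - 67) = 0.
Rancher 2: others sum to 63; max(0, 57 - 63) = 0.
Rancher 3: others sum to 49; max(0, 57 - 49) = 8.
Rancher 4: others sum to 65; max(0, 57 - 65) = 0.
Rancher 5: others sum to 56; max(0, 57 - 56) = 1.
Total collected = 0 + 0 + 8 + 0 + 1 = 9.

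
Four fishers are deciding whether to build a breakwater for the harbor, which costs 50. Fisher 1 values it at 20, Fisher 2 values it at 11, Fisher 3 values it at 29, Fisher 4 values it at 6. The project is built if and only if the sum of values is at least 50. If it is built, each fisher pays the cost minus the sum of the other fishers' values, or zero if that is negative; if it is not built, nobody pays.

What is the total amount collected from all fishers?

17

Total value 66 ≥ cost 50, so it is built.
Fisher 1: others sum to 46; max(0, 50 - 46) = 4.
Fisher 2: others sum to 55; max(0, 50 - 55) = 0.
Fisher 3: others sum to 37; max(0, 50 - 37) = 13.
Fisher 4: others sum to 60; max(0, 50 - 60) = 0.
Total collected = 4 + 0 + 13 + 0 = 17.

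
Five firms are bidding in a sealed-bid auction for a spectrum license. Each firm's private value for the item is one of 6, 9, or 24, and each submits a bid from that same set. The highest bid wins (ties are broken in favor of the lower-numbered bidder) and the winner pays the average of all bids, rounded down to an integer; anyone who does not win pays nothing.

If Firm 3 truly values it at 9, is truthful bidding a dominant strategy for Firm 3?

Check each profile of the others' bids and compare truth against every alternative bid.
Others bid (6, 6, 6, 6): truth gives 3, best alternative gives 0.
Others bid (6, 6, 6, 9): truth gives 2, best alternative gives 0.
Others bid (6, 6, 9, 6): truth gives 2, best alternative gives 0.
Others bid (6, 6, 9, 9): truth gives 2, best alternative gives 0.
Others bid (6, 6, 6, 24): truth gives 0, best alternative gives 0.
Others bid (6, 6, 9, 24): truth gives 0, best alternative gives 0.
(Remaining 75 profiles checked similarly; truth is weakly best in each.)
In every case the truthful bid is at least as good as any alternative, so it is a dominant strategy.

Yes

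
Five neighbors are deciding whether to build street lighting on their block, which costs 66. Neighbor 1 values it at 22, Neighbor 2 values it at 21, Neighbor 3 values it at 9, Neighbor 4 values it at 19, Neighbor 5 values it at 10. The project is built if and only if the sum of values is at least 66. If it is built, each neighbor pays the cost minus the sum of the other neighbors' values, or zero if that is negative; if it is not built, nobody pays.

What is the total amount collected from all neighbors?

17

Total value 81 ≥ cost 66, so it is built.
Neighbor 1: others sum to 59; max(0, 66 - 59) = 7.
Neighbor 2: others sum to 60; max(0, 66 - 60) = 6.
Neighbor 3: others sum to 72; max(0, 66 - 72) = 0.
Neighbor 4: others sum to 62; max(0, 66 - 62) = 4.
Neighbor 5: others sum to 71; max(0, 66 - 71) = 0.
Total collected = 7 + 6 + 0 + 4 + 0 = 17.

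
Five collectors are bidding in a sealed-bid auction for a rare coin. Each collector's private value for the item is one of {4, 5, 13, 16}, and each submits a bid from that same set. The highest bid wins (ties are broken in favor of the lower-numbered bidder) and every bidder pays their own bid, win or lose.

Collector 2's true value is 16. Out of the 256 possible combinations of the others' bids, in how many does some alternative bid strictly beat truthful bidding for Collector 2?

Others bid (4, 4, 4, 4): truth gives 0; bid 5 gives 11 > 0. Violating.
Others bid (4, 4, 4, 5): truth gives 0; bid 5 gives 11 > 0. Violating.
Others bid (4, 4, 4, 13): truth gives 0; bid 13 gives 3 > 0. Violating.
Others bid (4, 4, 5, 4): truth gives 0; bid 5 gives 11 > 0. Violating.
Others bid (4, 4, 4, 16): truth gives 0; no alternative beats it.
Others bid (4, 4, 5, 16): truth gives 0; no alternative beats it.
(Checking all 256 profiles: 118 have a profitable deviation, 138 do not.)

118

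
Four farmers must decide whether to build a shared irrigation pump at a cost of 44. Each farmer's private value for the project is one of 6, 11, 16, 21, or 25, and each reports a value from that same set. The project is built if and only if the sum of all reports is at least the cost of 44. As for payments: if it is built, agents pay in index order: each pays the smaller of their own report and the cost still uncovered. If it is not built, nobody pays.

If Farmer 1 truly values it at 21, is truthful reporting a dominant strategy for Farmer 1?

No

Consider the case where Farmer 2 reports 6, Farmer 3 reports 6 and Farmer 4 reports 16.
Truthful report 21: project built, pays 21, utility 21 - 21 = 0.
Report 16 instead: project built, pays 16, utility 21 - 16 = 5.
Since 5 > 0, reporting 16 is strictly better here, so truthful reporting is not dominant.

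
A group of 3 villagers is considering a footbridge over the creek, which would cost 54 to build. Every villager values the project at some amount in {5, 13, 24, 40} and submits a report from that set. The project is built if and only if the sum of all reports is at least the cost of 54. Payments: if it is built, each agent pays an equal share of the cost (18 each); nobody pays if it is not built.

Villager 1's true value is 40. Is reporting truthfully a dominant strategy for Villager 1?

Check each profile of the others' reports and compare truth against every alternative report.
Others report (5, 13): truth gives 22, best alternative gives 0.
Others report (5, 24): truth gives 22, best alternative gives 0.
Others report (13, 5): truth gives 22, best alternative gives 0.
Others report (13, 13): truth gives 22, best alternative gives 0.
Others report (24, 5): truth gives 22, best alternative gives 0.
Others report (5, 40): truth gives 22, best alternative gives 22.
(Remaining 10 profiles checked similarly; truth is weakly best in each.)
In every case the truthful report is at least as good as any alternative, so it is a dominant strategy.

Yes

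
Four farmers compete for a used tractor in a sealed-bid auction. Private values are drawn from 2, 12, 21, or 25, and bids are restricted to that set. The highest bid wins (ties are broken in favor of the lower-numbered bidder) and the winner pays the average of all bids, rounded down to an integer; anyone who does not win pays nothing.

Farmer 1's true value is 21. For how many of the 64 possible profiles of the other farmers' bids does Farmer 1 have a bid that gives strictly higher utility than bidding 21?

35

Others bid (2, 2, 2): truth gives 15; bid 2 gives 19 > 15. Violating.
Others bid (2, 2, 12): truth gives 12; bid 12 gives 14 > 12. Violating.
Others bid (2, 2, 25): truth gives 0; bid 25 gives 8 > 0. Violating.
Others bid (2, 12, 2): truth gives 12; bid 12 gives 14 > 12. Violating.
Others bid (2, 2, 21): truth gives 10; no alternative beats it.
Others bid (2, 12, 21): truth gives 7; no alternative beats it.
(Checking all 64 profiles: 35 have a profitable deviation, 29 do not.)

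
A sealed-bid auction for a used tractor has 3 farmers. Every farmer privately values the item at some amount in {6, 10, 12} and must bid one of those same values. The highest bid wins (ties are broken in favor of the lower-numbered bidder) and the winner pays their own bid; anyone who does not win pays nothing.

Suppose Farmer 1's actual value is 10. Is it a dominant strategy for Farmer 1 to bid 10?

No

Consider the case where Farmer 2 bids 6 and Farmer 3 bids 6.
Truthful bid 10: wins, pays 10, utility 10 - 10 = 0.
Bid 6 instead: wins, pays 6, utility 10 - 6 = 4.
Since 4 > 0, bidding 6 is strictly better here, so truthful bidding is not dominant.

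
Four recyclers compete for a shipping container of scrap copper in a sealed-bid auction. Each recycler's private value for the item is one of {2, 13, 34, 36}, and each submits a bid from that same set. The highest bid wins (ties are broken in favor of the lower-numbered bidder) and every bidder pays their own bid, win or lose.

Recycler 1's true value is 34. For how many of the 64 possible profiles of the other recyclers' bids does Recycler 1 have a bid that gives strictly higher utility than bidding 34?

Others bid (2, 2, 2): truth gives 0; bid 2 gives 32 > 0. Violating.
Others bid (2, 2, 13): truth gives 0; bid 13 gives 21 > 0. Violating.
Others bid (2, 2, 36): truth gives -34; bid 2 gives -2 > -34. Violating.
Others bid (2, 13, 2): truth gives 0; bid 13 gives 21 > 0. Violating.
Others bid (2, 2, 34): truth gives 0; no alternative beats it.
Others bid (2, 13, 34): truth gives 0; no alternative beats it.
(Checking all 64 profiles: 45 have a profitable deviation, 19 do not.)

45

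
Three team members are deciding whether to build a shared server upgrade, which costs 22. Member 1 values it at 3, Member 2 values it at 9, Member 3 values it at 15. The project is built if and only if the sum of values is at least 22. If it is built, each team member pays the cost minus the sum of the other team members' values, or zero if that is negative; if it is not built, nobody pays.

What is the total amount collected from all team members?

14

Total value 27 ≥ cost 22, so it is built.
Member 1: others sum to 24; max(0, 22 - 24) = 0.
Member 2: others sum to 18; max(0, 22 - 18) = 4.
Member 3: others sum to 12; max(0, 22 - 12) = 10.
Total collected = 0 + 4 + 10 = 14.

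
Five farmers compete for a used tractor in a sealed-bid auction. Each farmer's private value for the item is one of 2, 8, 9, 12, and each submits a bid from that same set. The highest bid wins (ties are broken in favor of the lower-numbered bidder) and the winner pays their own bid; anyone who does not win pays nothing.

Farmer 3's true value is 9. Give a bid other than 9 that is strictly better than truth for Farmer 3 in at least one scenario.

Suppose Farmer 1 bids 2, Farmer 2 bids 2, Farmer 4 bids 2 and Farmer 5 bids 2.
Bid 9: wins, pays 9, utility 9 - 9 = 0.
Bid 8: wins, pays 8, utility 9 - 8 = 1.
So bidding 8 beats truth here (1 > 0).

8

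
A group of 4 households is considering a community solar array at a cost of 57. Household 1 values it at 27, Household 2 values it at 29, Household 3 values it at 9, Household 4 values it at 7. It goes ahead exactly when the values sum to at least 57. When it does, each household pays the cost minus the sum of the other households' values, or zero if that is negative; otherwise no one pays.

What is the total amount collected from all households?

Total value 72 ≥ cost 57, so it is built.
Household 1: others sum to 45; max(0, 57 - 45) = 12.
Household 2: others sum to 43; max(0, 57 - 43) = 14.
Household 3: others sum to 63; max(0, 57 - 63) = 0.
Household 4: others sum to 65; max(0, 57 - 65) = 0.
Total collected = 12 + 14 + 0 + 0 = 26.

26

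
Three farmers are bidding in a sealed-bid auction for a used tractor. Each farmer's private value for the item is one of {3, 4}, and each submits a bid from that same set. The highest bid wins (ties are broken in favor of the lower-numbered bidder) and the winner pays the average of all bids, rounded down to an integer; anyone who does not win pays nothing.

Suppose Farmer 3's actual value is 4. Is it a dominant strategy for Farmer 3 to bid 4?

Yes

Check each profile of the others' bids and compare truth against every alternative bid.
Others bid (3, 3): truth gives 1, best alternative gives 0.
Others bid (3, 4): truth gives 0, best alternative gives 0.
Others bid (4, 3): truth gives 0, best alternative gives 0.
Others bid (4, 4): truth gives 0, best alternative gives 0.
In every case the truthful bid is at least as good as any alternative, so it is a dominant strategy.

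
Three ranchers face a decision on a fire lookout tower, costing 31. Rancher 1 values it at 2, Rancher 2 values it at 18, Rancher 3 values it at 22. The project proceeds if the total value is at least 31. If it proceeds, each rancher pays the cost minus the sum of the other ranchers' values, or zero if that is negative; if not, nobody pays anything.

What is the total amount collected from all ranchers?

Total value 42 ≥ cost 31, so it is built.
Rancher 1: others sum to 40; max(0, 31 - 40) = 0.
Rancher 2: others sum to 24; max(0, 31 - 24) = 7.
Rancher 3: others sum to 20; max(0, 31 - 20) = 11.
Total collected = 0 + 7 + 11 = 18.

18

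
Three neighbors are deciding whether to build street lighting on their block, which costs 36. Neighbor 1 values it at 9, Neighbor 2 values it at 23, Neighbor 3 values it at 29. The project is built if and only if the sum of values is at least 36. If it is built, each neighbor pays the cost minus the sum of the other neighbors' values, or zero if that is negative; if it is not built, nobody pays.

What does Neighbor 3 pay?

4

Total value 61 ≥ cost 36, so the project is built.
The other neighbors' values sum to 32.
Cost minus that sum is 36 - 32 = 4.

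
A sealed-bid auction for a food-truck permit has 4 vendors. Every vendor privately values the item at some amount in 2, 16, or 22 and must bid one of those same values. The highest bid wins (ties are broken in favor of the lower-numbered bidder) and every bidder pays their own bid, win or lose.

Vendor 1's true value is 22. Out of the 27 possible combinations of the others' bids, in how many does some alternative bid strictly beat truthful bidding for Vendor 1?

8

Others bid (2, 2, 2): truth gives 0; bid 2 gives 20 > 0. Violating.
Others bid (2, 2, 16): truth gives 0; bid 16 gives 6 > 0. Violating.
Others bid (2, 16, 2): truth gives 0; bid 16 gives 6 > 0. Violating.
Others bid (2, 16, 16): truth gives 0; bid 16 gives 6 > 0. Violating.
Others bid (2, 2, 22): truth gives 0; no alternative beats it.
Others bid (2, 16, 22): truth gives 0; no alternative beats it.
(Checking all 27 profiles: 8 have a profitable deviation, 19 do not.)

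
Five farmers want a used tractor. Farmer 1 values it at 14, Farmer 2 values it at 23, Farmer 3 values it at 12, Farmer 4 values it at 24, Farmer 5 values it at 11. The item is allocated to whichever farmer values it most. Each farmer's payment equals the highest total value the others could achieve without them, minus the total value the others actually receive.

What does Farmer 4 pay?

23

Farmer 4 has the highest value and receives the item.
Without Farmer 4, the item would go to the next-highest value, 23, so the others could achieve 23.
With Farmer 4 present and winning, the others receive nothing, so their total is 0.
Payment = 23 - 0 = 23.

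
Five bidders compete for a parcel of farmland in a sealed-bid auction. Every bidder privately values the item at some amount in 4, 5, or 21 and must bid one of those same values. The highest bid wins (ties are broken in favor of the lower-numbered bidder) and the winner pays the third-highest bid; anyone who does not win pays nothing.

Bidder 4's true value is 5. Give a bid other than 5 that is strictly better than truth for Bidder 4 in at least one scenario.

21

Suppose Bidder 1 bids 4, Bidder 2 bids 4, Bidder 3 bids 4 and Bidder 5 bids 21.
Bid 5: loses, pays 0, utility 0.
Bid 21: wins, pays 4, utility 5 - 4 = 1.
So bidding 21 beats truth here (1 > 0).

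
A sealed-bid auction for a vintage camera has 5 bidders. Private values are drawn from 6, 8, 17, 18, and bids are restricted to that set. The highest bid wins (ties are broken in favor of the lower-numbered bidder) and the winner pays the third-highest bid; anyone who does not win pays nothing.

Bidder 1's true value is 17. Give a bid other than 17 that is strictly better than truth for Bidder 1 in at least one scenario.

Suppose Bidder 2 bids 6, Bidder 3 bids 6, Bidder 4 bids 6 and Bidder 5 bids 18.
Bid 17: loses, pays 0, utility 0.
Bid 18: wins, pays 6, utility 17 - 6 = 11.
So bidding 18 beats truth here (11 > 0).

18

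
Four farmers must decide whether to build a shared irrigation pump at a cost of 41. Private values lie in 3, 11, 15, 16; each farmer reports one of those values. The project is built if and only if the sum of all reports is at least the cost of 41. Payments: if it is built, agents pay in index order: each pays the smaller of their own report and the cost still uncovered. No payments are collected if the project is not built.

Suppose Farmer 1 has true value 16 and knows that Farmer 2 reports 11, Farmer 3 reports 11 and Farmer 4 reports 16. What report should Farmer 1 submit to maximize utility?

Report 3: project built, pays 3, utility 16 - 3 = 13.
Report 11: project built, pays 11, utility 16 - 11 = 5.
Report 15: project built, pays 15, utility 16 - 15 = 1.
Report 16: project built, pays 16, utility 16 - 16 = 0.
The best choice is 3 with utility 13.

3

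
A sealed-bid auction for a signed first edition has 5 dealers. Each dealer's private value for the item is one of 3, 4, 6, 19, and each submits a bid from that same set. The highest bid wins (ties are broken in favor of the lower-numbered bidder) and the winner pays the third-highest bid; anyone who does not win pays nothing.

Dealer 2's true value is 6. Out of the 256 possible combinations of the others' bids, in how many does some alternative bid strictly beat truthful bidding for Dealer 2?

32

Others bid (3, 3, 3, 19): truth gives 0; bid 19 gives 3 > 0. Violating.
Others bid (3, 3, 4, 19): truth gives 0; bid 19 gives 2 > 0. Violating.
Others bid (3, 3, 19, 3): truth gives 0; bid 19 gives 3 > 0. Violating.
Others bid (3, 3, 19, 4): truth gives 0; bid 19 gives 2 > 0. Violating.
Others bid (3, 3, 3, 3): truth gives 3; no alternative beats it.
Others bid (3, 3, 3, 4): truth gives 3; no alternative beats it.
(Checking all 256 profiles: 32 have a profitable deviation, 224 do not.)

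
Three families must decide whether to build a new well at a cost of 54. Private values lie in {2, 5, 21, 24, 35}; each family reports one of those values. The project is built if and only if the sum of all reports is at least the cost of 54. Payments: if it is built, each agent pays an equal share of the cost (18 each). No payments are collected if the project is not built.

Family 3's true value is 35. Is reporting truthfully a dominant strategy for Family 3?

Check each profile of the others' reports and compare truth against every alternative report.
Others report (2, 21): truth gives 17, best alternative gives 0.
Others report (2, 24): truth gives 17, best alternative gives 0.
Others report (5, 21): truth gives 17, best alternative gives 0.
Others report (5, 24): truth gives 17, best alternative gives 0.
Others report (21, 2): truth gives 17, best alternative gives 0.
Others report (21, 5): truth gives 17, best alternative gives 0.
(Remaining 19 profiles checked similarly; truth is weakly best in each.)
In every case the truthful report is at least as good as any alternative, so it is a dominant strategy.

Yes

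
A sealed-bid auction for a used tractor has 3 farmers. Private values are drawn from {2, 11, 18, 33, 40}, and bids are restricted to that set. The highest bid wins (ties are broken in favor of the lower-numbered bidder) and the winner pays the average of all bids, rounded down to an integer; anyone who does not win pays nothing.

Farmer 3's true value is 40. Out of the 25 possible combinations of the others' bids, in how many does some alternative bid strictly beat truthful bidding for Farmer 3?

9

Others bid (2, 2): truth gives 26; bid 11 gives 35 > 26. Violating.
Others bid (2, 11): truth gives 23; bid 18 gives 30 > 23. Violating.
Others bid (2, 18): truth gives 20; bid 33 gives 23 > 20. Violating.
Others bid (11, 2): truth gives 23; bid 18 gives 30 > 23. Violating.
Others bid (2, 33): truth gives 15; no alternative beats it.
Others bid (2, 40): truth gives 0; no alternative beats it.
(Checking all 25 profiles: 9 have a profitable deviation, 16 do not.)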